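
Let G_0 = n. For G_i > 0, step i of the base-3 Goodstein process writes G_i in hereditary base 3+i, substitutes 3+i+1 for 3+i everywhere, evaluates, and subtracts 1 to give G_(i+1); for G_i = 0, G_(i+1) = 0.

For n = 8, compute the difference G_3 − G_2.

base 3: 8 = 2·3 + 2; at 4: 2·4 + 2 = 10; next = 9
base 4: 9 = 2·4 + 1; at 5: 2·5 + 1 = 11; next = 10
base 5: 10 = 2·5; at 6: 2·6 = 12; next = 11

1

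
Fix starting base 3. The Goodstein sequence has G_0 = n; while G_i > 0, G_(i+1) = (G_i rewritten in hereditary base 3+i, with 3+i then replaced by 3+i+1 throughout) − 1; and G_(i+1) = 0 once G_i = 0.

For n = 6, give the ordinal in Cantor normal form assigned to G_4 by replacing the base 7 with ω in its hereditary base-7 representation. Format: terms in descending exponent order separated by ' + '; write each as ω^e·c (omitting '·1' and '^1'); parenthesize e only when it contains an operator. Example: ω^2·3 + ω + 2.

i=0: 6 = 2·3 (b=3); 3→4: 2·4 = 8; 8−1 = 7
i=1: 7 = 4 + 3 (b=4); 4→5: 5 + 3 = 8; 8−1 = 7
i=2: 7 = 5 + 2 (b=5); 5→6: 6 + 2 = 8; 8−1 = 7
i=3: 7 = 6 + 1 (b=6); 6→7: 7 + 1 = 8; 8−1 = 7
i=4: 7 = 7 (b=7); 7→8: 8 = 8; 8−1 = 7

ω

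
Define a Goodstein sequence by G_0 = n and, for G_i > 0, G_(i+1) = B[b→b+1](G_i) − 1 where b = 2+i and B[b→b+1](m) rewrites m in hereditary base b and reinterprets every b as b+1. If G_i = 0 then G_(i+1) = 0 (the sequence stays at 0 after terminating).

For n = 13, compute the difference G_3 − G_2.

G_0=13  [base 2] 2^(2 + 1) + 2^2 + 1  →[2↦3]→  3^(3 + 1) + 3^3 + 1 = 109  −1 ⇒ G_1=108
G_1=108  [base 3] 3^(3 + 1) + 3^3  →[3↦4]→  4^(4 + 1) + 4^4 = 1280  −1 ⇒ G_2=1279
G_2=1279  [base 4] 4^(4 + 1) + 3·4^3 + 3·4^2 + 3·4 + 3  →[4↦5]→  5^(5 + 1) + 3·5^3 + 3·5^2 + 3·5 + 3 = 16093  −1 ⇒ G_3=16092

14813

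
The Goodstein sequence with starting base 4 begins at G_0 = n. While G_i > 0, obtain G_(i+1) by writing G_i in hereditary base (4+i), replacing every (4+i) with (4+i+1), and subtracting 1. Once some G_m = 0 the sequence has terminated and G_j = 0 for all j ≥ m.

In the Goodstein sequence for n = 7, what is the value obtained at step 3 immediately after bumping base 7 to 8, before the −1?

8

[0] 7 ≡ 4 + 3 (base 4). Lift 5: 8. −1: 7.
[1] 7 ≡ 5 + 2 (base 5). Lift 6: 8. −1: 7.
[2] 7 ≡ 6 + 1 (base 6). Lift 7: 8. −1: 7.
[3] 7 ≡ 7 (base 7). Lift 8: 8. −1: 7.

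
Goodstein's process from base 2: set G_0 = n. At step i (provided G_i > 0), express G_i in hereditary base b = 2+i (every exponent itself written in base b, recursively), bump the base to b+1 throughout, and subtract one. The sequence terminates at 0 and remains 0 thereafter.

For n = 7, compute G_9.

7 —HB2→ 2^2 + 2 + 1 —bump→ 3^3 + 3 + 1 = 31 —(−1)→ 30
30 —HB3→ 3^3 + 3 —bump→ 4^4 + 4 = 260 —(−1)→ 259
259 —HB4→ 4^4 + 3 —bump→ 5^5 + 3 = 3128 —(−1)→ 3127
3127 —HB5→ 5^5 + 2 —bump→ 6^6 + 2 = 46658 —(−1)→ 46657
46657 —HB6→ 6^6 + 1 —bump→ 7^7 + 1 = 823544 —(−1)→ 823543
823543 —HB7→ 7^7 —bump→ 8^8 = 16777216 —(−1)→ 16777215
16777215 —HB8→ 7·8^7 + 7·8^6 + 7·8^5 + 7·8^4 + 7·8^3 + 7·8^2 + 7·8 + 7 —bump→ 7·9^7 + 7·9^6 + 7·9^5 + 7·9^4 + 7·9^3 + 7·9^2 + 7·9 + 7 = 37665880 —(−1)→ 37665879
37665879 —HB9→ 7·9^7 + 7·9^6 + 7·9^5 + 7·9^4 + 7·9^3 + 7·9^2 + 7·9 + 6 —bump→ 7·10^7 + 7·10^6 + 7·10^5 + 7·10^4 + 7·10^3 + 7·10^2 + 7·10 + 6 = 77777776 —(−1)→ 77777775
77777775 —HB10→ 7·10^7 + 7·10^6 + 7·10^5 + 7·10^4 + 7·10^3 + 7·10^2 + 7·10 + 5 —bump→ 7·11^7 + 7·11^6 + 7·11^5 + 7·11^4 + 7·11^3 + 7·11^2 + 7·11 + 5 = 150051214 —(−1)→ 150051213

150051213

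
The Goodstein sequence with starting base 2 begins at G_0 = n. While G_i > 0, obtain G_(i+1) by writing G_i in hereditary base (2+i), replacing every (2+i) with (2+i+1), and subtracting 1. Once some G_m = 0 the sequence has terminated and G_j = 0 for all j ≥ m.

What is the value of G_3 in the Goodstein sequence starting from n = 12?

base 2: 12 = 2^(2 + 1) + 2^2; at 3: 3^(3 + 1) + 3^3 = 108; next = 107
base 3: 107 = 3^(3 + 1) + 2·3^2 + 2·3 + 2; at 4: 4^(4 + 1) + 2·4^2 + 2·4 + 2 = 1066; next = 1065
base 4: 1065 = 4^(4 + 1) + 2·4^2 + 2·4 + 1; at 5: 5^(5 + 1) + 2·5^2 + 2·5 + 1 = 15686; next = 15685
base 5: 15685 = 5^(5 + 1) + 2·5^2 + 2·5; at 6: 6^(6 + 1) + 2·6^2 + 2·6 = 280020; next = 280019

15685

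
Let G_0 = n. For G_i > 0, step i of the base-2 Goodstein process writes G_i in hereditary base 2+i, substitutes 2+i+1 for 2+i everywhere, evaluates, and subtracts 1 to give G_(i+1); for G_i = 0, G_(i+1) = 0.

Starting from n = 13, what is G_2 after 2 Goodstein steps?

G_0 = 13. HB_2(13) = 2^(2 + 1) + 2^2 + 1. Bump = 109. G_1 = 108.
G_1 = 108. HB_3(108) = 3^(3 + 1) + 3^3. Bump = 1280. G_2 = 1279.
G_2 = 1279. HB_4(1279) = 4^(4 + 1) + 3·4^3 + 3·4^2 + 3·4 + 3. Bump = 16093. G_3 = 16092.

1279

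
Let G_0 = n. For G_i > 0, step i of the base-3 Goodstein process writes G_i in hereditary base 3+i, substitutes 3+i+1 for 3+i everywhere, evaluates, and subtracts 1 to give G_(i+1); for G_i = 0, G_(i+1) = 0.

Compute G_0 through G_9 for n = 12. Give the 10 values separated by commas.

G_0=12  [base 3] 3^2 + 3  →[3↦4]→  4^2 + 4 = 20  −1 ⇒ G_1=19
G_1=19  [base 4] 4^2 + 3  →[4↦5]→  5^2 + 3 = 28  −1 ⇒ G_2=27
G_2=27  [base 5] 5^2 + 2  →[5↦6]→  6^2 + 2 = 38  −1 ⇒ G_3=37
G_3=37  [base 6] 6^2 + 1  →[6↦7]→  7^2 + 1 = 50  −1 ⇒ G_4=49
G_4=49  [base 7] 7^2  →[7↦8]→  8^2 = 64  −1 ⇒ G_5=63
G_5=63  [base 8] 7·8 + 7  →[8↦9]→  7·9 + 7 = 70  −1 ⇒ G_6=69
G_6=69  [base 9] 7·9 + 6  →[9↦10]→  7·10 + 6 = 76  −1 ⇒ G_7=75
G_7=75  [base 10] 7·10 + 5  →[10↦11]→  7·11 + 5 = 82  −1 ⇒ G_8=81
G_8=81  [base 11] 7·11 + 4  →[11↦12]→  7·12 + 4 = 88  −1 ⇒ G_9=87

12, 19, 27, 37, 49, 63, 69, 75, 81, 87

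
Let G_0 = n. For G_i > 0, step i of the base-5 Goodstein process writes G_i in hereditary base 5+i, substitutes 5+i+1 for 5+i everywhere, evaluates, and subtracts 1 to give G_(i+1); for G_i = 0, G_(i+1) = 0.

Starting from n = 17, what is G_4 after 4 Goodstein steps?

24

G_0 = 17. HB_5(17) = 3·5 + 2. Bump = 20. G_1 = 19.
G_1 = 19. HB_6(19) = 3·6 + 1. Bump = 22. G_2 = 21.
G_2 = 21. HB_7(21) = 3·7. Bump = 24. G_3 = 23.
G_3 = 23. HB_8(23) = 2·8 + 7. Bump = 25. G_4 = 24.
G_4 = 24. HB_9(24) = 2·9 + 6. Bump = 26. G_5 = 25.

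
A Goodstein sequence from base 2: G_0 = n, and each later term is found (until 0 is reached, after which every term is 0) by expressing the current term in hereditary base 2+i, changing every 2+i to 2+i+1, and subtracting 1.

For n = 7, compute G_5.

base 2: 7 = 2^2 + 2 + 1; at 3: 3^3 + 3 + 1 = 31; next = 30
base 3: 30 = 3^3 + 3; at 4: 4^4 + 4 = 260; next = 259
base 4: 259 = 4^4 + 3; at 5: 5^5 + 3 = 3128; next = 3127
base 5: 3127 = 5^5 + 2; at 6: 6^6 + 2 = 46658; next = 46657
base 6: 46657 = 6^6 + 1; at 7: 7^7 + 1 = 823544; next = 823543

823543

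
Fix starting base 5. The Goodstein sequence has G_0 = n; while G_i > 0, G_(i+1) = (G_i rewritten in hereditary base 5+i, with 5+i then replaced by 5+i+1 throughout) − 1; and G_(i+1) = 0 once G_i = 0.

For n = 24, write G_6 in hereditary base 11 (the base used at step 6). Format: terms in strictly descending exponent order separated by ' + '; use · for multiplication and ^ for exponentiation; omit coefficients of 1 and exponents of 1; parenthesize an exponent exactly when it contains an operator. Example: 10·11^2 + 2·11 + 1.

24 —HB5→ 4·5 + 4 —bump→ 4·6 + 4 = 28 —(−1)→ 27
27 —HB6→ 4·6 + 3 —bump→ 4·7 + 3 = 31 —(−1)→ 30
30 —HB7→ 4·7 + 2 —bump→ 4·8 + 2 = 34 —(−1)→ 33
33 —HB8→ 4·8 + 1 —bump→ 4·9 + 1 = 37 —(−1)→ 36
36 —HB9→ 4·9 —bump→ 4·10 = 40 —(−1)→ 39
39 —HB10→ 3·10 + 9 —bump→ 3·11 + 9 = 42 —(−1)→ 41
41 —HB11→ 3·11 + 8 —bump→ 3·12 + 8 = 44 —(−1)→ 43

3·11 + 8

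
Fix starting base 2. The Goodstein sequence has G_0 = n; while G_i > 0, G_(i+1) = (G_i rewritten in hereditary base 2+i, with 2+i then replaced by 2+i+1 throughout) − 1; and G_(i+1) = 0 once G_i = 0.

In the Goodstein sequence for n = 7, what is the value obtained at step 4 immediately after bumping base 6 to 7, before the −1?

[0] 7 ≡ 2^2 + 2 + 1 (base 2). Lift 3: 31. −1: 30.
[1] 30 ≡ 3^3 + 3 (base 3). Lift 4: 260. −1: 259.
[2] 259 ≡ 4^4 + 3 (base 4). Lift 5: 3128. −1: 3127.
[3] 3127 ≡ 5^5 + 2 (base 5). Lift 6: 46658. −1: 46657.
[4] 46657 ≡ 6^6 + 1 (base 6). Lift 7: 823544. −1: 823543.

823544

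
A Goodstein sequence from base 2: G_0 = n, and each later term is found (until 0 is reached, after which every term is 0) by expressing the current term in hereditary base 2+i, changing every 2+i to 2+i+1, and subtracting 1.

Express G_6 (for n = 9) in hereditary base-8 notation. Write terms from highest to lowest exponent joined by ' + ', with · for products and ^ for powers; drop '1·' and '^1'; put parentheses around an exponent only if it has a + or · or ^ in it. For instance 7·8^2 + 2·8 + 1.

3·8^8 + 3·8^3 + 3·8^2 + 2·8 + 7

i=0: 9 = 2^(2 + 1) + 1 (b=2); 2→3: 3^(3 + 1) + 1 = 82; 82−1 = 81
i=1: 81 = 3^(3 + 1) (b=3); 3→4: 4^(4 + 1) = 1024; 1024−1 = 1023
i=2: 1023 = 3·4^4 + 3·4^3 + 3·4^2 + 3·4 + 3 (b=4); 4→5: 3·5^5 + 3·5^3 + 3·5^2 + 3·5 + 3 = 9843; 9843−1 = 9842
i=3: 9842 = 3·5^5 + 3·5^3 + 3·5^2 + 3·5 + 2 (b=5); 5→6: 3·6^6 + 3·6^3 + 3·6^2 + 3·6 + 2 = 140744; 140744−1 = 140743
i=4: 140743 = 3·6^6 + 3·6^3 + 3·6^2 + 3·6 + 1 (b=6); 6→7: 3·7^7 + 3·7^3 + 3·7^2 + 3·7 + 1 = 2471827; 2471827−1 = 2471826
i=5: 2471826 = 3·7^7 + 3·7^3 + 3·7^2 + 3·7 (b=7); 7→8: 3·8^8 + 3·8^3 + 3·8^2 + 3·8 = 50333400; 50333400−1 = 50333399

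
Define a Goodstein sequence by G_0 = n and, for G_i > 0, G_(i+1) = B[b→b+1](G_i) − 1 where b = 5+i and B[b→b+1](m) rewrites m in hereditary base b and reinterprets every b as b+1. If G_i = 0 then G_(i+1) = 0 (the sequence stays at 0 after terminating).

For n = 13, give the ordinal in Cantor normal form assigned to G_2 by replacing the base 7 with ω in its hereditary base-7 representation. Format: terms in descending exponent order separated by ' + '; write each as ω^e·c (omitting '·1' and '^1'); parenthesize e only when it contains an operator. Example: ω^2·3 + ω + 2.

G_0 = 13. HB_5(13) = 2·5 + 3. Bump = 15. G_1 = 14.
G_1 = 14. HB_6(14) = 2·6 + 2. Bump = 16. G_2 = 15.
G_2 = 15. HB_7(15) = 2·7 + 1. Bump = 17. G_3 = 16.

ω·2 + 1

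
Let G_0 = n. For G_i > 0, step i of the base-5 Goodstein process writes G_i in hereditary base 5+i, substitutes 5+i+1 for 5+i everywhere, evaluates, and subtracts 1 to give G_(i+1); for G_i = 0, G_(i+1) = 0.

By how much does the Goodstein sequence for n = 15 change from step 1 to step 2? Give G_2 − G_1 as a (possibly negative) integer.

1

i=0: 15 = 3·5 (b=5); 5→6: 3·6 = 18; 18−1 = 17
i=1: 17 = 2·6 + 5 (b=6); 6→7: 2·7 + 5 = 19; 19−1 = 18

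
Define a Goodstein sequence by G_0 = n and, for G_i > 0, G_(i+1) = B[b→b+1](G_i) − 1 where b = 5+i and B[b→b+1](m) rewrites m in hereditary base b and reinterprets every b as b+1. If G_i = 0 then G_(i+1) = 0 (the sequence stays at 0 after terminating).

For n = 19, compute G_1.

19 —HB5→ 3·5 + 4 —bump→ 3·6 + 4 = 22 —(−1)→ 21
21 —HB6→ 3·6 + 3 —bump→ 3·7 + 3 = 24 —(−1)→ 23

21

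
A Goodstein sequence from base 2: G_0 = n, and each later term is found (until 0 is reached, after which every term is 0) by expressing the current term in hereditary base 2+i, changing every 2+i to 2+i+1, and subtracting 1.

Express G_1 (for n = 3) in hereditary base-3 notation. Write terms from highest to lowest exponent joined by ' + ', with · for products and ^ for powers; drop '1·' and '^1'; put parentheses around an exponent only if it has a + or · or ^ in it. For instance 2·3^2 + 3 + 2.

step 0: 3 = 2 + 1; sub 3 for 2: 3 + 1; = 4; G_1 = 4−1 = 3
step 1: 3 = 3; sub 4 for 3: 4; = 4; G_2 = 4−1 = 3

3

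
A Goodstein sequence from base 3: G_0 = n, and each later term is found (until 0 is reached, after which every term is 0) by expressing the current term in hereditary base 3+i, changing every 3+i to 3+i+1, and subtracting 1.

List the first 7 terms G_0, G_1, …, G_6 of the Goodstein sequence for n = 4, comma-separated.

4, 4, 4, 3, 2, 1, 0

G_0 = 4. HB_3(4) = 3 + 1. Bump = 5. G_1 = 4.
G_1 = 4. HB_4(4) = 4. Bump = 5. G_2 = 4.
G_2 = 4. HB_5(4) = 4. Bump = 4. G_3 = 3.
G_3 = 3. HB_6(3) = 3. Bump = 3. G_4 = 2.
G_4 = 2. HB_7(2) = 2. Bump = 2. G_5 = 1.
G_5 = 1. HB_8(1) = 1. Bump = 1. G_6 = 0.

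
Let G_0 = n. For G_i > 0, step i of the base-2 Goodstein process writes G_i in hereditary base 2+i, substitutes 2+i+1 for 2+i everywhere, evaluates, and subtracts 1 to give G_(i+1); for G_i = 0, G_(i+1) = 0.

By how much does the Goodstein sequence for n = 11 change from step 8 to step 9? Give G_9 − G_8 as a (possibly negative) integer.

1927253967715

G_0=11  [base 2] 2^(2 + 1) + 2 + 1  →[2↦3]→  3^(3 + 1) + 3 + 1 = 85  −1 ⇒ G_1=84
G_1=84  [base 3] 3^(3 + 1) + 3  →[3↦4]→  4^(4 + 1) + 4 = 1028  −1 ⇒ G_2=1027
G_2=1027  [base 4] 4^(4 + 1) + 3  →[4↦5]→  5^(5 + 1) + 3 = 15628  −1 ⇒ G_3=15627
G_3=15627  [base 5] 5^(5 + 1) + 2  →[5↦6]→  6^(6 + 1) + 2 = 279938  −1 ⇒ G_4=279937
G_4=279937  [base 6] 6^(6 + 1) + 1  →[6↦7]→  7^(7 + 1) + 1 = 5764802  −1 ⇒ G_5=5764801
G_5=5764801  [base 7] 7^(7 + 1)  →[7↦8]→  8^(8 + 1) = 134217728  −1 ⇒ G_6=134217727
G_6=134217727  [base 8] 7·8^8 + 7·8^7 + 7·8^6 + 7·8^5 + 7·8^4 + 7·8^3 + 7·8^2 + 7·8 + 7  →[8↦9]→  7·9^9 + 7·9^7 + 7·9^6 + 7·9^5 + 7·9^4 + 7·9^3 + 7·9^2 + 7·9 + 7 = 2749609303  −1 ⇒ G_7=2749609302
G_7=2749609302  [base 9] 7·9^9 + 7·9^7 + 7·9^6 + 7·9^5 + 7·9^4 + 7·9^3 + 7·9^2 + 7·9 + 6  →[9↦10]→  7·10^10 + 7·10^7 + 7·10^6 + 7·10^5 + 7·10^4 + 7·10^3 + 7·10^2 + 7·10 + 6 = 70077777776  −1 ⇒ G_8=70077777775
G_8=70077777775  [base 10] 7·10^10 + 7·10^7 + 7·10^6 + 7·10^5 + 7·10^4 + 7·10^3 + 7·10^2 + 7·10 + 5  →[10↦11]→  7·11^11 + 7·11^7 + 7·11^6 + 7·11^5 + 7·11^4 + 7·11^3 + 7·11^2 + 7·11 + 5 = 1997331745491  −1 ⇒ G_9=1997331745490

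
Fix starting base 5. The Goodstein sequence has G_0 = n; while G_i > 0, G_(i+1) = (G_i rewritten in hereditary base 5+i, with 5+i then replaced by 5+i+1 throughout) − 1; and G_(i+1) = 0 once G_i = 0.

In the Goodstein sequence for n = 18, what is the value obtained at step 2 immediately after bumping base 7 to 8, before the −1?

25

step 0: 18 = 3·5 + 3; sub 6 for 5: 3·6 + 3; = 21; G_1 = 21−1 = 20
step 1: 20 = 3·6 + 2; sub 7 for 6: 3·7 + 2; = 23; G_2 = 23−1 = 22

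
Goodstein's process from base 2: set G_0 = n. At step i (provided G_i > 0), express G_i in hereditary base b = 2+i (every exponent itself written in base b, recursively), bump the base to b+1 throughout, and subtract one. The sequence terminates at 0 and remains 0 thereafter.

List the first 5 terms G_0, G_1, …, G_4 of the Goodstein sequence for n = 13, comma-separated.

step 0: 13 = 2^(2 + 1) + 2^2 + 1; sub 3 for 2: 3^(3 + 1) + 3^3 + 1; = 109; G_1 = 109−1 = 108
step 1: 108 = 3^(3 + 1) + 3^3; sub 4 for 3: 4^(4 + 1) + 4^4; = 1280; G_2 = 1280−1 = 1279
step 2: 1279 = 4^(4 + 1) + 3·4^3 + 3·4^2 + 3·4 + 3; sub 5 for 4: 5^(5 + 1) + 3·5^3 + 3·5^2 + 3·5 + 3; = 16093; G_3 = 16093−1 = 16092
step 3: 16092 = 5^(5 + 1) + 3·5^3 + 3·5^2 + 3·5 + 2; sub 6 for 5: 6^(6 + 1) + 3·6^3 + 3·6^2 + 3·6 + 2; = 280712; G_4 = 280712−1 = 280711

13, 108, 1279, 16092, 280711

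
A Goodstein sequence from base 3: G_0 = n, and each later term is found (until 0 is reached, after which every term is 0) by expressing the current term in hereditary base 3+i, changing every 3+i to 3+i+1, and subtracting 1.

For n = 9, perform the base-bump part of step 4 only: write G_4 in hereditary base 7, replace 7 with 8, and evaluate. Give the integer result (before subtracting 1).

(0) 9|_3 = 3^2 ↦ 4^2|_4 = 16 ⇒ 15
(1) 15|_4 = 3·4 + 3 ↦ 3·5 + 3|_5 = 18 ⇒ 17
(2) 17|_5 = 3·5 + 2 ↦ 3·6 + 2|_6 = 20 ⇒ 19
(3) 19|_6 = 3·6 + 1 ↦ 3·7 + 1|_7 = 22 ⇒ 21
(4) 21|_7 = 3·7 ↦ 3·8|_8 = 24 ⇒ 23

24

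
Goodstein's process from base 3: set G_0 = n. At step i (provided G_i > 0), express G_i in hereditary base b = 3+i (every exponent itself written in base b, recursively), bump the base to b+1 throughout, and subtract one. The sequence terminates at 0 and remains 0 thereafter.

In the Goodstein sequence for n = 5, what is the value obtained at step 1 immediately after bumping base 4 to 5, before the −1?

6

5 —HB3→ 3 + 2 —bump→ 4 + 2 = 6 —(−1)→ 5
5 —HB4→ 4 + 1 —bump→ 5 + 1 = 6 —(−1)→ 5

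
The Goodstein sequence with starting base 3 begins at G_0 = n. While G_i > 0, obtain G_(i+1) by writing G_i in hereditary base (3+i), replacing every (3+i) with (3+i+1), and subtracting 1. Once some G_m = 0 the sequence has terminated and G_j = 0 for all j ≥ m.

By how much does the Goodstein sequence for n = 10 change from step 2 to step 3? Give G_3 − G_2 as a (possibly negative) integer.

3

10 —HB3→ 3^2 + 1 —bump→ 4^2 + 1 = 17 —(−1)→ 16
16 —HB4→ 4^2 —bump→ 5^2 = 25 —(−1)→ 24
24 —HB5→ 4·5 + 4 —bump→ 4·6 + 4 = 28 —(−1)→ 27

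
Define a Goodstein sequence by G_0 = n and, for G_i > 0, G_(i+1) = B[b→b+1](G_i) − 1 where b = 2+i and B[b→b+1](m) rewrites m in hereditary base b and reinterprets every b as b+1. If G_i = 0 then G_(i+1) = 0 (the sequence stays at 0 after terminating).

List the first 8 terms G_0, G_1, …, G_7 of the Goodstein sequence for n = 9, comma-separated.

G_0 = 9. HB_2(9) = 2^(2 + 1) + 1. Bump = 82. G_1 = 81.
G_1 = 81. HB_3(81) = 3^(3 + 1). Bump = 1024. G_2 = 1023.
G_2 = 1023. HB_4(1023) = 3·4^4 + 3·4^3 + 3·4^2 + 3·4 + 3. Bump = 9843. G_3 = 9842.
G_3 = 9842. HB_5(9842) = 3·5^5 + 3·5^3 + 3·5^2 + 3·5 + 2. Bump = 140744. G_4 = 140743.
G_4 = 140743. HB_6(140743) = 3·6^6 + 3·6^3 + 3·6^2 + 3·6 + 1. Bump = 2471827. G_5 = 2471826.
G_5 = 2471826. HB_7(2471826) = 3·7^7 + 3·7^3 + 3·7^2 + 3·7. Bump = 50333400. G_6 = 50333399.
G_6 = 50333399. HB_8(50333399) = 3·8^8 + 3·8^3 + 3·8^2 + 2·8 + 7. Bump = 1162263922. G_7 = 1162263921.

9, 81, 1023, 9842, 140743, 2471826, 50333399, 1162263921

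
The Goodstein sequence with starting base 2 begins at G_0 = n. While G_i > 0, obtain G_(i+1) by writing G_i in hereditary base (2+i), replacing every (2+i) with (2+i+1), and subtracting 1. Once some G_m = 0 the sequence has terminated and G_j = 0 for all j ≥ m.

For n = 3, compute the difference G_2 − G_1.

step 0: 3 = 2 + 1; sub 3 for 2: 3 + 1; = 4; G_1 = 4−1 = 3
step 1: 3 = 3; sub 4 for 3: 4; = 4; G_2 = 4−1 = 3

0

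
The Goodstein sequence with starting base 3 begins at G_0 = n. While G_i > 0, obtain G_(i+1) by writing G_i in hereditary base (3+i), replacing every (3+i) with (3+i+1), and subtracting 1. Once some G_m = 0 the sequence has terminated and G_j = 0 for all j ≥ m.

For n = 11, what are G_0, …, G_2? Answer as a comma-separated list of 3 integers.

11, 17, 25

(0) 11|_3 = 3^2 + 2 ↦ 4^2 + 2|_4 = 18 ⇒ 17
(1) 17|_4 = 4^2 + 1 ↦ 5^2 + 1|_5 = 26 ⇒ 25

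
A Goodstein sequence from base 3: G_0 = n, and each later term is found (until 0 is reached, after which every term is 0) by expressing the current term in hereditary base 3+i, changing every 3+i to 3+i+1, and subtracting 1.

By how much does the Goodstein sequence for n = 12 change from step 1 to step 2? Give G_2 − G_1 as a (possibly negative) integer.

8

i=0: 12 = 3^2 + 3 (b=3); 3→4: 4^2 + 4 = 20; 20−1 = 19
i=1: 19 = 4^2 + 3 (b=4); 4→5: 5^2 + 3 = 28; 28−1 = 27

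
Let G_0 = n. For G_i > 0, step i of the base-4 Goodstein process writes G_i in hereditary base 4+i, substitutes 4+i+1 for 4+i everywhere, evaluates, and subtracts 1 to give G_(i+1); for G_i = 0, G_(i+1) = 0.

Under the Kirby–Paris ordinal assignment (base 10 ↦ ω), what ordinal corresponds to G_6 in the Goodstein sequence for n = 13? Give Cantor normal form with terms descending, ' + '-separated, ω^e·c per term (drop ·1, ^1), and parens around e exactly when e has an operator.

G_0 = 13. HB_4(13) = 3·4 + 1. Bump = 16. G_1 = 15.
G_1 = 15. HB_5(15) = 3·5. Bump = 18. G_2 = 17.
G_2 = 17. HB_6(17) = 2·6 + 5. Bump = 19. G_3 = 18.
G_3 = 18. HB_7(18) = 2·7 + 4. Bump = 20. G_4 = 19.
G_4 = 19. HB_8(19) = 2·8 + 3. Bump = 21. G_5 = 20.
G_5 = 20. HB_9(20) = 2·9 + 2. Bump = 22. G_6 = 21.
G_6 = 21. HB_10(21) = 2·10 + 1. Bump = 23. G_7 = 22.

ω·2 + 1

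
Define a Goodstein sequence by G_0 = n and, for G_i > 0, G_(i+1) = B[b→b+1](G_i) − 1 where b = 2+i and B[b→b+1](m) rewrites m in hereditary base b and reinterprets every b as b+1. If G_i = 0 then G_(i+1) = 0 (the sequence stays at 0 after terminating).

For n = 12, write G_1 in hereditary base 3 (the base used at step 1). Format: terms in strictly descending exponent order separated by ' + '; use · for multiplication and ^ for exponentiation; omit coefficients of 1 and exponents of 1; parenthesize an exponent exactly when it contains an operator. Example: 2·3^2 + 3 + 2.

3^(3 + 1) + 2·3^2 + 2·3 + 2

G_0=12  [base 2] 2^(2 + 1) + 2^2  →[2↦3]→  3^(3 + 1) + 3^3 = 108  −1 ⇒ G_1=107
G_1=107  [base 3] 3^(3 + 1) + 2·3^2 + 2·3 + 2  →[3↦4]→  4^(4 + 1) + 2·4^2 + 2·4 + 2 = 1066  −1 ⇒ G_2=1065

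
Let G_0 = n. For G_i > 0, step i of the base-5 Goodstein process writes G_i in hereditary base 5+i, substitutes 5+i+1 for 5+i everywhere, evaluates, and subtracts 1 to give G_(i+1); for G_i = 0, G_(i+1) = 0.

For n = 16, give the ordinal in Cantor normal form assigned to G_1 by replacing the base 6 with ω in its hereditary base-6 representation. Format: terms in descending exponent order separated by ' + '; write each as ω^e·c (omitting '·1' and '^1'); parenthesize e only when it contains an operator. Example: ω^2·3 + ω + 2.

G_0=16  [base 5] 3·5 + 1  →[5↦6]→  3·6 + 1 = 19  −1 ⇒ G_1=18
G_1=18  [base 6] 3·6  →[6↦7]→  3·7 = 21  −1 ⇒ G_2=20

ω·3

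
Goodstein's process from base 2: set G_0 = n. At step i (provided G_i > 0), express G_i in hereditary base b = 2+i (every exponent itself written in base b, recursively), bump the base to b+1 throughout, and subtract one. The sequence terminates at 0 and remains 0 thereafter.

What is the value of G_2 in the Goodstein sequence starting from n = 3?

base 2: 3 = 2 + 1; at 3: 3 + 1 = 4; next = 3
base 3: 3 = 3; at 4: 4 = 4; next = 3
base 4: 3 = 3; at 5: 3 = 3; next = 2

3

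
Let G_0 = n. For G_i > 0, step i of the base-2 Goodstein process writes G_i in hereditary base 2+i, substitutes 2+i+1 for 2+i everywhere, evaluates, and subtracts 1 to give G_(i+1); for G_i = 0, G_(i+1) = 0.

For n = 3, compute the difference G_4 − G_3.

step 0: 3 = 2 + 1; sub 3 for 2: 3 + 1; = 4; G_1 = 4−1 = 3
step 1: 3 = 3; sub 4 for 3: 4; = 4; G_2 = 4−1 = 3
step 2: 3 = 3; sub 5 for 4: 3; = 3; G_3 = 3−1 = 2
step 3: 2 = 2; sub 6 for 5: 2; = 2; G_4 = 2−1 = 1

-1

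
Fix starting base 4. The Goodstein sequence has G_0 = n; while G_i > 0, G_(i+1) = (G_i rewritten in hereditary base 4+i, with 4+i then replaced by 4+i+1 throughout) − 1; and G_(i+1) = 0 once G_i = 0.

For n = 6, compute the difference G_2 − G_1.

0

step 0: 6 = 4 + 2; sub 5 for 4: 5 + 2; = 7; G_1 = 7−1 = 6
step 1: 6 = 5 + 1; sub 6 for 5: 6 + 1; = 7; G_2 = 7−1 = 6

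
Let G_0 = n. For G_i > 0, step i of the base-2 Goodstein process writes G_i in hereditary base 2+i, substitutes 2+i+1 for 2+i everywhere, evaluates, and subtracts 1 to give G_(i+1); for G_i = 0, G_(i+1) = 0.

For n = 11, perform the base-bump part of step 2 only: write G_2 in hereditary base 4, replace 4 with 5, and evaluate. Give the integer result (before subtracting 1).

15628

G_0 = 11. HB_2(11) = 2^(2 + 1) + 2 + 1. Bump = 85. G_1 = 84.
G_1 = 84. HB_3(84) = 3^(3 + 1) + 3. Bump = 1028. G_2 = 1027.
G_2 = 1027. HB_4(1027) = 4^(4 + 1) + 3. Bump = 15628. G_3 = 15627.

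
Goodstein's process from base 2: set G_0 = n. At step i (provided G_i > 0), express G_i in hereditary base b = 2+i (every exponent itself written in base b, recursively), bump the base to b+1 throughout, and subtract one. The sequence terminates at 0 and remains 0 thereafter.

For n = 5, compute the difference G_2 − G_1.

G_0 = 5. HB_2(5) = 2^2 + 1. Bump = 28. G_1 = 27.
G_1 = 27. HB_3(27) = 3^3. Bump = 256. G_2 = 255.

228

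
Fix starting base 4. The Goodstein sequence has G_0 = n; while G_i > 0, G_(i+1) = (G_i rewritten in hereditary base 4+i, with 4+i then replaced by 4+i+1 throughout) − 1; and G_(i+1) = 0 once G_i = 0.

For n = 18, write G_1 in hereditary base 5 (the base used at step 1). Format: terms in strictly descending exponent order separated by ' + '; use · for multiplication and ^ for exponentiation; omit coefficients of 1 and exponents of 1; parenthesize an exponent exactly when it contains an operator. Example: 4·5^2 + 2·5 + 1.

[0] 18 ≡ 4^2 + 2 (base 4). Lift 5: 27. −1: 26.
[1] 26 ≡ 5^2 + 1 (base 5). Lift 6: 37. −1: 36.

5^2 + 1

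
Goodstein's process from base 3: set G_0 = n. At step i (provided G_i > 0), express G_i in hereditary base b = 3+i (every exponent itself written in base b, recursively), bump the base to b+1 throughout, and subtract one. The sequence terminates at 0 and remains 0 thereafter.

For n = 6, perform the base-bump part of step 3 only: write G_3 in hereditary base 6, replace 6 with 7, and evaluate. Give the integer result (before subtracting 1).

step 0: 6 = 2·3; sub 4 for 3: 2·4; = 8; G_1 = 8−1 = 7
step 1: 7 = 4 + 3; sub 5 for 4: 5 + 3; = 8; G_2 = 8−1 = 7
step 2: 7 = 5 + 2; sub 6 for 5: 6 + 2; = 8; G_3 = 8−1 = 7

8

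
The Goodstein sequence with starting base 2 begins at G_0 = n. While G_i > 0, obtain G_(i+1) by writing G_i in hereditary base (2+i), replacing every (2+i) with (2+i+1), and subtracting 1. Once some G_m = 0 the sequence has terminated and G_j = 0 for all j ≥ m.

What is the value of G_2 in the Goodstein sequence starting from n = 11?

step 0: 11 = 2^(2 + 1) + 2 + 1; sub 3 for 2: 3^(3 + 1) + 3 + 1; = 85; G_1 = 85−1 = 84
step 1: 84 = 3^(3 + 1) + 3; sub 4 for 3: 4^(4 + 1) + 4; = 1028; G_2 = 1028−1 = 1027

1027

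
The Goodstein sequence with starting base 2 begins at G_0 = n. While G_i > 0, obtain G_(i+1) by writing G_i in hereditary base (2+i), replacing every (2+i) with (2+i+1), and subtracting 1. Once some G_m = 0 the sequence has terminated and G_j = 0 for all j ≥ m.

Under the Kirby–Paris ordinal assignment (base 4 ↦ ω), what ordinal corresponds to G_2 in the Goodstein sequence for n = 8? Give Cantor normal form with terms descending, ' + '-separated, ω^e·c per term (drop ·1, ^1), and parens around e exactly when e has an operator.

ω^ω·2 + ω^2·2 + ω·2 + 1

G_0=8  [base 2] 2^(2 + 1)  →[2↦3]→  3^(3 + 1) = 81  −1 ⇒ G_1=80
G_1=80  [base 3] 2·3^3 + 2·3^2 + 2·3 + 2  →[3↦4]→  2·4^4 + 2·4^2 + 2·4 + 2 = 554  −1 ⇒ G_2=553
G_2=553  [base 4] 2·4^4 + 2·4^2 + 2·4 + 1  →[4↦5]→  2·5^5 + 2·5^2 + 2·5 + 1 = 6311  −1 ⇒ G_3=6310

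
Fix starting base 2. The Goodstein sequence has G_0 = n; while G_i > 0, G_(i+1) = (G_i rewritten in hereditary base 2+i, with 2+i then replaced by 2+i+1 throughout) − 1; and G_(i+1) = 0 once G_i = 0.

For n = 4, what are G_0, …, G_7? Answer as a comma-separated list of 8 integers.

base 2: 4 = 2^2; at 3: 3^3 = 27; next = 26
base 3: 26 = 2·3^2 + 2·3 + 2; at 4: 2·4^2 + 2·4 + 2 = 42; next = 41
base 4: 41 = 2·4^2 + 2·4 + 1; at 5: 2·5^2 + 2·5 + 1 = 61; next = 60
base 5: 60 = 2·5^2 + 2·5; at 6: 2·6^2 + 2·6 = 84; next = 83
base 6: 83 = 2·6^2 + 6 + 5; at 7: 2·7^2 + 7 + 5 = 110; next = 109
base 7: 109 = 2·7^2 + 7 + 4; at 8: 2·8^2 + 8 + 4 = 140; next = 139
base 8: 139 = 2·8^2 + 8 + 3; at 9: 2·9^2 + 9 + 3 = 174; next = 173

4, 26, 41, 60, 83, 109, 139, 173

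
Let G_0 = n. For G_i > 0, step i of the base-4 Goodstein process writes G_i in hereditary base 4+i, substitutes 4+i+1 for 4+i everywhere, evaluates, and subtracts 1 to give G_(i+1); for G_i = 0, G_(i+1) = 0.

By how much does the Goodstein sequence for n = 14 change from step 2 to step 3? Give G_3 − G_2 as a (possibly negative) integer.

step 0: 14 = 3·4 + 2; sub 5 for 4: 3·5 + 2; = 17; G_1 = 17−1 = 16
step 1: 16 = 3·5 + 1; sub 6 for 5: 3·6 + 1; = 19; G_2 = 19−1 = 18
step 2: 18 = 3·6; sub 7 for 6: 3·7; = 21; G_3 = 21−1 = 20

2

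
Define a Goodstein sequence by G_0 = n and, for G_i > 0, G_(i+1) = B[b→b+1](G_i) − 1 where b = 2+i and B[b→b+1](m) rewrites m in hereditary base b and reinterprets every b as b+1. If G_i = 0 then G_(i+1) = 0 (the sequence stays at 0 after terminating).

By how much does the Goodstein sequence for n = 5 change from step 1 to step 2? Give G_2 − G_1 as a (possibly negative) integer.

[0] 5 ≡ 2^2 + 1 (base 2). Lift 3: 28. −1: 27.
[1] 27 ≡ 3^3 (base 3). Lift 4: 256. −1: 255.

228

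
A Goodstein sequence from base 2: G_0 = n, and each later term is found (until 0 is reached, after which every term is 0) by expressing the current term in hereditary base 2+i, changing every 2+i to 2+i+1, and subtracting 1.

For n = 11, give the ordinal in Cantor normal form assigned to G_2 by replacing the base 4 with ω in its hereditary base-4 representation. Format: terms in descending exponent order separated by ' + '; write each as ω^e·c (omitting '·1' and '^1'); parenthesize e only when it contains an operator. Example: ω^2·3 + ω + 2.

ω^(ω + 1) + 3

i=0: 11 = 2^(2 + 1) + 2 + 1 (b=2); 2→3: 3^(3 + 1) + 3 + 1 = 85; 85−1 = 84
i=1: 84 = 3^(3 + 1) + 3 (b=3); 3→4: 4^(4 + 1) + 4 = 1028; 1028−1 = 1027
i=2: 1027 = 4^(4 + 1) + 3 (b=4); 4→5: 5^(5 + 1) + 3 = 15628; 15628−1 = 15627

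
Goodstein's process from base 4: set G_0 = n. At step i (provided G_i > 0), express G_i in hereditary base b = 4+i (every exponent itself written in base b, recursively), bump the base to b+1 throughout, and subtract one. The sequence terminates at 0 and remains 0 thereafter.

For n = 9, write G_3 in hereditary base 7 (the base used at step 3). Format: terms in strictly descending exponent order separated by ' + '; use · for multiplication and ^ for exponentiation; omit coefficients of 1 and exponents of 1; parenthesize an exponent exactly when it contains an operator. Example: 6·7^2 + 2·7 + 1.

7 + 4

i=0: 9 = 2·4 + 1 (b=4); 4→5: 2·5 + 1 = 11; 11−1 = 10
i=1: 10 = 2·5 (b=5); 5→6: 2·6 = 12; 12−1 = 11
i=2: 11 = 6 + 5 (b=6); 6→7: 7 + 5 = 12; 12−1 = 11
i=3: 11 = 7 + 4 (b=7); 7→8: 8 + 4 = 12; 12−1 = 11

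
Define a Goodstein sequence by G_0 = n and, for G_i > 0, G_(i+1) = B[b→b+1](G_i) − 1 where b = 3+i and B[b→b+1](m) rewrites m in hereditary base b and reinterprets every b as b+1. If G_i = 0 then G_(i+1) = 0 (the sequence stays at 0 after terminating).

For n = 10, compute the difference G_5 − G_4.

3

[0] 10 ≡ 3^2 + 1 (base 3). Lift 4: 17. −1: 16.
[1] 16 ≡ 4^2 (base 4). Lift 5: 25. −1: 24.
[2] 24 ≡ 4·5 + 4 (base 5). Lift 6: 28. −1: 27.
[3] 27 ≡ 4·6 + 3 (base 6). Lift 7: 31. −1: 30.
[4] 30 ≡ 4·7 + 2 (base 7). Lift 8: 34. −1: 33.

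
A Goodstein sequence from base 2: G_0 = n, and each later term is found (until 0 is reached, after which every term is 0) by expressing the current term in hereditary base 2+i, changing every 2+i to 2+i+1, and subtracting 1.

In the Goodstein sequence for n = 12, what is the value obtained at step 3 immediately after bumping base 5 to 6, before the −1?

[0] 12 ≡ 2^(2 + 1) + 2^2 (base 2). Lift 3: 108. −1: 107.
[1] 107 ≡ 3^(3 + 1) + 2·3^2 + 2·3 + 2 (base 3). Lift 4: 1066. −1: 1065.
[2] 1065 ≡ 4^(4 + 1) + 2·4^2 + 2·4 + 1 (base 4). Lift 5: 15686. −1: 15685.
[3] 15685 ≡ 5^(5 + 1) + 2·5^2 + 2·5 (base 5). Lift 6: 280020. −1: 280019.

280020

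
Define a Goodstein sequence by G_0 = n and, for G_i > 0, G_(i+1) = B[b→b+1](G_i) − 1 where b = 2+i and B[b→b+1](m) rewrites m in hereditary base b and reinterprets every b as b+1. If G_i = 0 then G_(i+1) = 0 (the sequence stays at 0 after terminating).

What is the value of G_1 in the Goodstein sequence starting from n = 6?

i=0: 6 = 2^2 + 2 (b=2); 2→3: 3^3 + 3 = 30; 30−1 = 29
i=1: 29 = 3^3 + 2 (b=3); 3→4: 4^4 + 2 = 258; 258−1 = 257

29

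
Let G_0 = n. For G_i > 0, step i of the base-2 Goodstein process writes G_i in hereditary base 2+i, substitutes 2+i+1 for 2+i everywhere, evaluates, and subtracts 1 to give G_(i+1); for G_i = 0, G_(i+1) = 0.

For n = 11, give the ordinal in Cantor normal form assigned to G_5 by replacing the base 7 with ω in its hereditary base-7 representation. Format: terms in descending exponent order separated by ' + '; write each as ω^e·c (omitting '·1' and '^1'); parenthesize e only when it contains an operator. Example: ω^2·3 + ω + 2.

ω^(ω + 1)

(0) 11|_2 = 2^(2 + 1) + 2 + 1 ↦ 3^(3 + 1) + 3 + 1|_3 = 85 ⇒ 84
(1) 84|_3 = 3^(3 + 1) + 3 ↦ 4^(4 + 1) + 4|_4 = 1028 ⇒ 1027
(2) 1027|_4 = 4^(4 + 1) + 3 ↦ 5^(5 + 1) + 3|_5 = 15628 ⇒ 15627
(3) 15627|_5 = 5^(5 + 1) + 2 ↦ 6^(6 + 1) + 2|_6 = 279938 ⇒ 279937
(4) 279937|_6 = 6^(6 + 1) + 1 ↦ 7^(7 + 1) + 1|_7 = 5764802 ⇒ 5764801
(5) 5764801|_7 = 7^(7 + 1) ↦ 8^(8 + 1)|_8 = 134217728 ⇒ 134217727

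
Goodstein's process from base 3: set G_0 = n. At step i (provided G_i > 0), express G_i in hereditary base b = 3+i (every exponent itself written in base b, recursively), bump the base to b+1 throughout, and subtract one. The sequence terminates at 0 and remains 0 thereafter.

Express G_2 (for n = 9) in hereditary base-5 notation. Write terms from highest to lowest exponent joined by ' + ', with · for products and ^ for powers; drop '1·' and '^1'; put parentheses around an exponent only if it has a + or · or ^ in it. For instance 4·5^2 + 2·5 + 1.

3·5 + 2

G_0=9  [base 3] 3^2  →[3↦4]→  4^2 = 16  −1 ⇒ G_1=15
G_1=15  [base 4] 3·4 + 3  →[4↦5]→  3·5 + 3 = 18  −1 ⇒ G_2=17
G_2=17  [base 5] 3·5 + 2  →[5↦6]→  3·6 + 2 = 20  −1 ⇒ G_3=19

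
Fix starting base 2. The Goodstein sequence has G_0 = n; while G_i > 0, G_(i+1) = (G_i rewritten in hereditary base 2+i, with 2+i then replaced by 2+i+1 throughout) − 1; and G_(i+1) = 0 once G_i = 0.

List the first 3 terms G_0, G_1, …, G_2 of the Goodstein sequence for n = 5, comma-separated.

5, 27, 255

5 —HB2→ 2^2 + 1 —bump→ 3^3 + 1 = 28 —(−1)→ 27
27 —HB3→ 3^3 —bump→ 4^4 = 256 —(−1)→ 255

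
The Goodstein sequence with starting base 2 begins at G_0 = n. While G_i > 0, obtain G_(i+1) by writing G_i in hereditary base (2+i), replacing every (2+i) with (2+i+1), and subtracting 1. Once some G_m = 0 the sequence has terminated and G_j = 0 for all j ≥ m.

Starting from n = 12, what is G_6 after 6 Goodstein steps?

12 —HB2→ 2^(2 + 1) + 2^2 —bump→ 3^(3 + 1) + 3^3 = 108 —(−1)→ 107
107 —HB3→ 3^(3 + 1) + 2·3^2 + 2·3 + 2 —bump→ 4^(4 + 1) + 2·4^2 + 2·4 + 2 = 1066 —(−1)→ 1065
1065 —HB4→ 4^(4 + 1) + 2·4^2 + 2·4 + 1 —bump→ 5^(5 + 1) + 2·5^2 + 2·5 + 1 = 15686 —(−1)→ 15685
15685 —HB5→ 5^(5 + 1) + 2·5^2 + 2·5 —bump→ 6^(6 + 1) + 2·6^2 + 2·6 = 280020 —(−1)→ 280019
280019 —HB6→ 6^(6 + 1) + 2·6^2 + 6 + 5 —bump→ 7^(7 + 1) + 2·7^2 + 7 + 5 = 5764911 —(−1)→ 5764910
5764910 —HB7→ 7^(7 + 1) + 2·7^2 + 7 + 4 —bump→ 8^(8 + 1) + 2·8^2 + 8 + 4 = 134217868 —(−1)→ 134217867

134217867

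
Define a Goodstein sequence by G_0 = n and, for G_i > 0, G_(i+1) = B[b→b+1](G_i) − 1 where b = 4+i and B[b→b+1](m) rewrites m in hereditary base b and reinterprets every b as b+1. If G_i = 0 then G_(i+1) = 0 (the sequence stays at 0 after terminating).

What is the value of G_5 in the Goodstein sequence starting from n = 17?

47

17 —HB4→ 4^2 + 1 —bump→ 5^2 + 1 = 26 —(−1)→ 25
25 —HB5→ 5^2 —bump→ 6^2 = 36 —(−1)→ 35
35 —HB6→ 5·6 + 5 —bump→ 5·7 + 5 = 40 —(−1)→ 39
39 —HB7→ 5·7 + 4 —bump→ 5·8 + 4 = 44 —(−1)→ 43
43 —HB8→ 5·8 + 3 —bump→ 5·9 + 3 = 48 —(−1)→ 47
47 —HB9→ 5·9 + 2 —bump→ 5·10 + 2 = 52 —(−1)→ 51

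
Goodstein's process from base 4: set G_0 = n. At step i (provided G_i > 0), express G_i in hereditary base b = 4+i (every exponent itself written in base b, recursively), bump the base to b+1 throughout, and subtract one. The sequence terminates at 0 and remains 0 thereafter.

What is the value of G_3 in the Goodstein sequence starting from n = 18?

48

i=0: 18 = 4^2 + 2 (b=4); 4→5: 5^2 + 2 = 27; 27−1 = 26
i=1: 26 = 5^2 + 1 (b=5); 5→6: 6^2 + 1 = 37; 37−1 = 36
i=2: 36 = 6^2 (b=6); 6→7: 7^2 = 49; 49−1 = 48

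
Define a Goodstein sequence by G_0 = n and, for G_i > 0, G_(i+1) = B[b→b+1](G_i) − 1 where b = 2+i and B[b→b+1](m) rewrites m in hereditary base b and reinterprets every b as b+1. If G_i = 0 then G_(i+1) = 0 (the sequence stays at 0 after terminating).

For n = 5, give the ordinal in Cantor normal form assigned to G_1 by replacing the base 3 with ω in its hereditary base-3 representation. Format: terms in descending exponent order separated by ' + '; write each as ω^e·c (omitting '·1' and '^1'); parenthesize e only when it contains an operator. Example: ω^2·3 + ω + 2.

i=0: 5 = 2^2 + 1 (b=2); 2→3: 3^3 + 1 = 28; 28−1 = 27
i=1: 27 = 3^3 (b=3); 3→4: 4^4 = 256; 256−1 = 255

ω^ω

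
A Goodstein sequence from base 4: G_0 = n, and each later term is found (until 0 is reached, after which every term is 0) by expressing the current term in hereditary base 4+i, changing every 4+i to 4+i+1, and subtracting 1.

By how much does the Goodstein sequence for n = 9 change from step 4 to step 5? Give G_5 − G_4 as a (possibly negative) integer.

0

G_0 = 9. HB_4(9) = 2·4 + 1. Bump = 11. G_1 = 10.
G_1 = 10. HB_5(10) = 2·5. Bump = 12. G_2 = 11.
G_2 = 11. HB_6(11) = 6 + 5. Bump = 12. G_3 = 11.
G_3 = 11. HB_7(11) = 7 + 4. Bump = 12. G_4 = 11.
G_4 = 11. HB_8(11) = 8 + 3. Bump = 12. G_5 = 11.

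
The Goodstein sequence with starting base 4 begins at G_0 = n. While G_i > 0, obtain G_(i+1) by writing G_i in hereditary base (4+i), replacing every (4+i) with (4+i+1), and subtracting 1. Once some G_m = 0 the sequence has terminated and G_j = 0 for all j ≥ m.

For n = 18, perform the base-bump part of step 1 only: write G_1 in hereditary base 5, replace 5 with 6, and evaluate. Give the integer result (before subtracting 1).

37

[0] 18 ≡ 4^2 + 2 (base 4). Lift 5: 27. −1: 26.
[1] 26 ≡ 5^2 + 1 (base 5). Lift 6: 37. −1: 36.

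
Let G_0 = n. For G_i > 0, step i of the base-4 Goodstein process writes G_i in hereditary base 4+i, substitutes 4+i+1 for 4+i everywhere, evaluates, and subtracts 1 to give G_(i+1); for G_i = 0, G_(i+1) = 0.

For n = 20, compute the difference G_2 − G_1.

20 —HB4→ 4^2 + 4 —bump→ 5^2 + 5 = 30 —(−1)→ 29
29 —HB5→ 5^2 + 4 —bump→ 6^2 + 4 = 40 —(−1)→ 39

10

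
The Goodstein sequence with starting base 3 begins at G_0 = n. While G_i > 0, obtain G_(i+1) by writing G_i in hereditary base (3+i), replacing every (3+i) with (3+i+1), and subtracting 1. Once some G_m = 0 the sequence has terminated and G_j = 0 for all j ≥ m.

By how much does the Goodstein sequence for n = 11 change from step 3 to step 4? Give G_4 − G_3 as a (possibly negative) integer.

4

i=0: 11 = 3^2 + 2 (b=3); 3→4: 4^2 + 2 = 18; 18−1 = 17
i=1: 17 = 4^2 + 1 (b=4); 4→5: 5^2 + 1 = 26; 26−1 = 25
i=2: 25 = 5^2 (b=5); 5→6: 6^2 = 36; 36−1 = 35
i=3: 35 = 5·6 + 5 (b=6); 6→7: 5·7 + 5 = 40; 40−1 = 39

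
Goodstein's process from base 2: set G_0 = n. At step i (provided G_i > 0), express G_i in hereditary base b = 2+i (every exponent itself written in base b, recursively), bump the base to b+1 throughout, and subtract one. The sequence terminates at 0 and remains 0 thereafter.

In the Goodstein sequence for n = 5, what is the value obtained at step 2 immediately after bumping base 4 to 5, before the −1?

base 2: 5 = 2^2 + 1; at 3: 3^3 + 1 = 28; next = 27
base 3: 27 = 3^3; at 4: 4^4 = 256; next = 255
base 4: 255 = 3·4^3 + 3·4^2 + 3·4 + 3; at 5: 3·5^3 + 3·5^2 + 3·5 + 3 = 468; next = 467

468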